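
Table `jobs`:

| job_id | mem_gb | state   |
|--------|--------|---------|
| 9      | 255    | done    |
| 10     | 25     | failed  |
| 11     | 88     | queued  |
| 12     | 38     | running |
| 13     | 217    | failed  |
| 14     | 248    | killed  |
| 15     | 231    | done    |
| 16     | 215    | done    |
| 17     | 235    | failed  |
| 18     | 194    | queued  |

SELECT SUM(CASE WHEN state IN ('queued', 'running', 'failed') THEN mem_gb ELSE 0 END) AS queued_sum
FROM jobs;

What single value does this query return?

job_id=9: ✗
job_id=10: ✓ → 25
job_id=11: ✓ → 88
job_id=12: ✓ → 38
job_id=13: ✓ → 217
job_id=14: ✗
job_id=15: ✗
job_id=16: ✗
job_id=17: ✓ → 235
job_id=18: ✓ → 194
queued_sum = 25 + 88 + 38 + 217 + 235 + 194 = 797

797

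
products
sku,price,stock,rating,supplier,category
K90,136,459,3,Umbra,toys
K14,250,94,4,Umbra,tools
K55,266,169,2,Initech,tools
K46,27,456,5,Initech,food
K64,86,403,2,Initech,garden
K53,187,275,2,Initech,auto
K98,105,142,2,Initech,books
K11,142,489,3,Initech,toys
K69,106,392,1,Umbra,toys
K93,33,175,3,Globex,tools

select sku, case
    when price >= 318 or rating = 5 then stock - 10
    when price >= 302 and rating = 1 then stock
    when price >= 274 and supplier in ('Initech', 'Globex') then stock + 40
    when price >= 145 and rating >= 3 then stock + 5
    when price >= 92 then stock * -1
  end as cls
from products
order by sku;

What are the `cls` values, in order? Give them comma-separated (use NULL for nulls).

sku=K11: price >= 92 → -489
sku=K14: price >= 145 and rating >= 3 → 99
sku=K46: price >= 318 or rating = 5 → 446
sku=K53: price >= 92 → -275
sku=K55: price >= 92 → -169
sku=K64: (no match → NULL) → NULL
sku=K69: price >= 92 → -392
sku=K90: price >= 92 → -459
sku=K93: (no match → NULL) → NULL
sku=K98: price >= 92 → -142

-489, 99, 446, -275, -169, NULL, -392, -459, NULL, -142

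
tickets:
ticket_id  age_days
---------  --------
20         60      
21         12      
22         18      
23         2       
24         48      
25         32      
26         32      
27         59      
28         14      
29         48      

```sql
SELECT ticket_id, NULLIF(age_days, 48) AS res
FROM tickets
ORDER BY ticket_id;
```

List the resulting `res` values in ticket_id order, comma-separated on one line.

ticket_id=20: age_days=60 vs 48: differ → 60
ticket_id=21: age_days=12 vs 48: differ → 12
ticket_id=22: age_days=18 vs 48: differ → 18
ticket_id=23: age_days=2 vs 48: differ → 2
ticket_id=24: age_days=48 vs 48: equal → NULL
ticket_id=25: age_days=32 vs 48: differ → 32
ticket_id=26: age_days=32 vs 48: differ → 32
ticket_id=27: age_days=59 vs 48: differ → 59
ticket_id=28: age_days=14 vs 48: differ → 14
ticket_id=29: age_days=48 vs 48: equal → NULL

60, 12, 18, 2, NULL, 32, 32, 59, 14, NULL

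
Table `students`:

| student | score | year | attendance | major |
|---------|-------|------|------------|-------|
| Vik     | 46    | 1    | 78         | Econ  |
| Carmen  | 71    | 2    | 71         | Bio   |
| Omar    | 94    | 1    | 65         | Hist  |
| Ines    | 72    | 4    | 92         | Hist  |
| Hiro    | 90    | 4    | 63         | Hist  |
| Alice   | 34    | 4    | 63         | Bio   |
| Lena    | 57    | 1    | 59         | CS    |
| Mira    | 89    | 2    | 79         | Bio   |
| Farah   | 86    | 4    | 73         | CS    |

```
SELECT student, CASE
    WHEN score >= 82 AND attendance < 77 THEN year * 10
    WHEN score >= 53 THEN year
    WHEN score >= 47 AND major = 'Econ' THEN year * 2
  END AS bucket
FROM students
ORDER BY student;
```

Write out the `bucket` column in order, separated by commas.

student=Alice: (no match → NULL) → NULL
student=Carmen: score >= 53 → 2
student=Farah: score >= 82 AND attendance < 77 → 40
student=Hiro: score >= 82 AND attendance < 77 → 40
student=Ines: score >= 53 → 4
student=Lena: score >= 53 → 1
student=Mira: score >= 53 → 2
student=Omar: score >= 82 AND attendance < 77 → 10
student=Vik: (no match → NULL) → NULL

NULL, 2, 40, 40, 4, 1, 2, 10, NULL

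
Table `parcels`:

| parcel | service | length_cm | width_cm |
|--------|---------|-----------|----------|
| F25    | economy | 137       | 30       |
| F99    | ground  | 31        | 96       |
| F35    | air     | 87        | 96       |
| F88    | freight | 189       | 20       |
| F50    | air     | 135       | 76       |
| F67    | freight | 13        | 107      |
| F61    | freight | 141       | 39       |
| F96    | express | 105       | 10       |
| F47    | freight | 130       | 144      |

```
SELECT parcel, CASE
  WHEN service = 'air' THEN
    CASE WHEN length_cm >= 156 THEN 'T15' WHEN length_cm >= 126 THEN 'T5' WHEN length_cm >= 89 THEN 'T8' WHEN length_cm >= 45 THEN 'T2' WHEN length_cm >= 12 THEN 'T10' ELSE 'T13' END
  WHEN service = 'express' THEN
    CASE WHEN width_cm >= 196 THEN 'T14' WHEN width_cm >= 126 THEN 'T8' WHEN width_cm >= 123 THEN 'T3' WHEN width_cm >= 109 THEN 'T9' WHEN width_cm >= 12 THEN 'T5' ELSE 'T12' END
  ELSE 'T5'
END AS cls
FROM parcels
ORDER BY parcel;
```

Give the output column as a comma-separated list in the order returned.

T5, T2, T5, T5, T5, T5, T5, T12, T5

parcel=F25: service='economy' → outer ELSE → T5
parcel=F35: service='air' → inner[length_cm >= 45] → T2
parcel=F47: service='freight' → outer ELSE → T5
parcel=F50: service='air' → inner[length_cm >= 126] → T5
parcel=F61: service='freight' → outer ELSE → T5
parcel=F67: service='freight' → outer ELSE → T5
parcel=F88: service='freight' → outer ELSE → T5
parcel=F96: service='express' → inner[ELSE] → T12
parcel=F99: service='ground' → outer ELSE → T5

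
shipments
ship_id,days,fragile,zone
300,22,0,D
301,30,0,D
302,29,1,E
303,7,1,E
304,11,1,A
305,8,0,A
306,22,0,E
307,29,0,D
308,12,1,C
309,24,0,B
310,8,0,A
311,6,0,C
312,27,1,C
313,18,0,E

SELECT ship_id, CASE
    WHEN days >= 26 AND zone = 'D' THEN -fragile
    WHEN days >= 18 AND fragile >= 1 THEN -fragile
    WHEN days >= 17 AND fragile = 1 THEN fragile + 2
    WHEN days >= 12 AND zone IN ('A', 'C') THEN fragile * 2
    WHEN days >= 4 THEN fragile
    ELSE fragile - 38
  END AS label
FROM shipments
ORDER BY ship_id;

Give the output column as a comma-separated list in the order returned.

ship_id=300: days >= 4 → 0
ship_id=301: days >= 26 AND zone = 'D' → 0
ship_id=302: days >= 18 AND fragile >= 1 → -1
ship_id=303: days >= 4 → 1
ship_id=304: days >= 4 → 1
ship_id=305: days >= 4 → 0
ship_id=306: days >= 4 → 0
ship_id=307: days >= 26 AND zone = 'D' → 0
ship_id=308: days >= 12 AND zone IN ('A', 'C') → 2
ship_id=309: days >= 4 → 0
ship_id=310: days >= 4 → 0
ship_id=311: days >= 4 → 0
ship_id=312: days >= 18 AND fragile >= 1 → -1
ship_id=313: days >= 4 → 0

0, 0, -1, 1, 1, 0, 0, 0, 2, 0, 0, 0, -1, 0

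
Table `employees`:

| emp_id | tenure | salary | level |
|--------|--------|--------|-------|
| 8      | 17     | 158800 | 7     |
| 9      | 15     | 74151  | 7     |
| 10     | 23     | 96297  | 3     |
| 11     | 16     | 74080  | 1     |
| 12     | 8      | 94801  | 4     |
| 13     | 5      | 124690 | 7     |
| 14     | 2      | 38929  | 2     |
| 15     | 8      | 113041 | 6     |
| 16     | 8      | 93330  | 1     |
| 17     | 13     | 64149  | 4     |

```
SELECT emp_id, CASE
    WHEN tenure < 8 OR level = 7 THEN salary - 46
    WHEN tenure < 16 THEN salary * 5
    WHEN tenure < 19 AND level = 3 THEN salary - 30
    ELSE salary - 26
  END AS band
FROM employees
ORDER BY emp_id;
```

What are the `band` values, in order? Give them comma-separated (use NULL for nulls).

emp_id=8: tenure < 8 OR level = 7 → 158754
emp_id=9: tenure < 8 OR level = 7 → 74105
emp_id=10: ELSE → 96271
emp_id=11: ELSE → 74054
emp_id=12: tenure < 16 → 474005
emp_id=13: tenure < 8 OR level = 7 → 124644
emp_id=14: tenure < 8 OR level = 7 → 38883
emp_id=15: tenure < 16 → 565205
emp_id=16: tenure < 16 → 466650
emp_id=17: tenure < 16 → 320745

158754, 74105, 96271, 74054, 474005, 124644, 38883, 565205, 466650, 320745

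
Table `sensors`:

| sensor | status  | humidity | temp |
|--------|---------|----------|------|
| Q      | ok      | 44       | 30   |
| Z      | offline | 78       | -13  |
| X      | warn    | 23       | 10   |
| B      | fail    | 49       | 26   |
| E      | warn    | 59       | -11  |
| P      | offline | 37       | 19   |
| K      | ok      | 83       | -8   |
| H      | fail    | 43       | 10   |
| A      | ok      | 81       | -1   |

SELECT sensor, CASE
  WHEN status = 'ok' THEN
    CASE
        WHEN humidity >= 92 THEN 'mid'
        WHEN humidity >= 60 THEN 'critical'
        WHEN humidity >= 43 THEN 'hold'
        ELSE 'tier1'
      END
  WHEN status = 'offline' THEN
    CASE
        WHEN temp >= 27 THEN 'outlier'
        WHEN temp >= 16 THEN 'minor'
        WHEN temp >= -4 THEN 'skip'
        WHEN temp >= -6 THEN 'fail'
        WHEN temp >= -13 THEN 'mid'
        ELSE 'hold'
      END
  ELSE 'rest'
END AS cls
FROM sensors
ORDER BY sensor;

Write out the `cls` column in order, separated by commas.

critical, rest, rest, rest, critical, minor, hold, rest, mid

sensor=A: status='ok' → inner[humidity >= 60] → critical
sensor=B: status='fail' → outer ELSE → rest
sensor=E: status='warn' → outer ELSE → rest
sensor=H: status='fail' → outer ELSE → rest
sensor=K: status='ok' → inner[humidity >= 60] → critical
sensor=P: status='offline' → inner[temp >= 16] → minor
sensor=Q: status='ok' → inner[humidity >= 43] → hold
sensor=X: status='warn' → outer ELSE → rest
sensor=Z: status='offline' → inner[temp >= -13] → mid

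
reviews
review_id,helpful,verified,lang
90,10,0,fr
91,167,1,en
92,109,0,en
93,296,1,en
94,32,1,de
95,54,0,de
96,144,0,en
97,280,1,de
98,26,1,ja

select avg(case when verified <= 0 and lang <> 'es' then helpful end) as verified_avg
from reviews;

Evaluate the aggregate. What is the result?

review_id=90: ✓ → 10
review_id=91: ✗
review_id=92: ✓ → 109
review_id=93: ✗
review_id=94: ✗
review_id=95: ✓ → 54
review_id=96: ✓ → 144
review_id=97: ✗
review_id=98: ✗
verified_avg = (10 + 109 + 54 + 144) / 4 = 79.25

79.25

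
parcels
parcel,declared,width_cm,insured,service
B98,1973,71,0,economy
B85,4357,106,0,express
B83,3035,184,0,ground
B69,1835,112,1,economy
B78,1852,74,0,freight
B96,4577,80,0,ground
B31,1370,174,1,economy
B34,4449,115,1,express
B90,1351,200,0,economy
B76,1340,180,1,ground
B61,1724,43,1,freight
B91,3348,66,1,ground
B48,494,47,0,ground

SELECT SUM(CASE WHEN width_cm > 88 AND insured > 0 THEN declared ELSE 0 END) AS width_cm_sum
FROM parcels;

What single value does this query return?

parcel=B98: ✗
parcel=B85: ✗
parcel=B83: ✗
parcel=B69: ✓ → 1835
parcel=B78: ✗
parcel=B96: ✗
parcel=B31: ✓ → 1370
parcel=B34: ✓ → 4449
parcel=B90: ✗
parcel=B76: ✓ → 1340
parcel=B61: ✗
parcel=B91: ✗
parcel=B48: ✗
width_cm_sum = 1835 + 1370 + 4449 + 1340 = 8994

8994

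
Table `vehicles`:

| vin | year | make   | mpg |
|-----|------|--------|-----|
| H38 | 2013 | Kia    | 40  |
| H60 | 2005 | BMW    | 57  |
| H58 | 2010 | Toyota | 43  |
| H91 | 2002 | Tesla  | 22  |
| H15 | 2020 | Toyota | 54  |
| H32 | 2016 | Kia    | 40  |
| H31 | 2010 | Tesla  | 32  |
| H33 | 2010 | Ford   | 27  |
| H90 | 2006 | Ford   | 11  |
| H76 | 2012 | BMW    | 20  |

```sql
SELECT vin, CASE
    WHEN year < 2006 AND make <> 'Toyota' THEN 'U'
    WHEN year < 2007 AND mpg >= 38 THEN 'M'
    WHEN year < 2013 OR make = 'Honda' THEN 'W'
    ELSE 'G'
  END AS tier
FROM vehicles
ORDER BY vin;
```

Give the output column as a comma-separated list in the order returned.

vin=H15: ELSE → G
vin=H31: year < 2013 OR make = 'Honda' → W
vin=H32: ELSE → G
vin=H33: year < 2013 OR make = 'Honda' → W
vin=H38: ELSE → G
vin=H58: year < 2013 OR make = 'Honda' → W
vin=H60: year < 2006 AND make <> 'Toyota' → U
vin=H76: year < 2013 OR make = 'Honda' → W
vin=H90: year < 2013 OR make = 'Honda' → W
vin=H91: year < 2006 AND make <> 'Toyota' → U

G, W, G, W, G, W, U, W, W, U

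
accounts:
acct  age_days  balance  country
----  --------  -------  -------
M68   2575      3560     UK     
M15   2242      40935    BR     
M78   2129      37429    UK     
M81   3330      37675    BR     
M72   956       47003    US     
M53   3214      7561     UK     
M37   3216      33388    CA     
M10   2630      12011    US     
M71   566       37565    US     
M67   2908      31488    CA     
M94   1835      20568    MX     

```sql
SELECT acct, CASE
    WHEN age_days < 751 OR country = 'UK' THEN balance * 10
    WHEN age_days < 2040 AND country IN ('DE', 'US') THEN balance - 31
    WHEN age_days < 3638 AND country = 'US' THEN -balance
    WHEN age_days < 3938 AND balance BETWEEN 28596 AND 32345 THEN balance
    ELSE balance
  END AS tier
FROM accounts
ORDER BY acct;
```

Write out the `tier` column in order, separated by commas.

acct=M10: age_days < 3638 AND country = 'US' → -12011
acct=M15: ELSE → 40935
acct=M37: ELSE → 33388
acct=M53: age_days < 751 OR country = 'UK' → 75610
acct=M67: age_days < 3938 AND balance BETWEEN 28596 AND 32345 → 31488
acct=M68: age_days < 751 OR country = 'UK' → 35600
acct=M71: age_days < 751 OR country = 'UK' → 375650
acct=M72: age_days < 2040 AND country IN ('DE', 'US') → 46972
acct=M78: age_days < 751 OR country = 'UK' → 374290
acct=M81: ELSE → 37675
acct=M94: ELSE → 20568

-12011, 40935, 33388, 75610, 31488, 35600, 375650, 46972, 374290, 37675, 20568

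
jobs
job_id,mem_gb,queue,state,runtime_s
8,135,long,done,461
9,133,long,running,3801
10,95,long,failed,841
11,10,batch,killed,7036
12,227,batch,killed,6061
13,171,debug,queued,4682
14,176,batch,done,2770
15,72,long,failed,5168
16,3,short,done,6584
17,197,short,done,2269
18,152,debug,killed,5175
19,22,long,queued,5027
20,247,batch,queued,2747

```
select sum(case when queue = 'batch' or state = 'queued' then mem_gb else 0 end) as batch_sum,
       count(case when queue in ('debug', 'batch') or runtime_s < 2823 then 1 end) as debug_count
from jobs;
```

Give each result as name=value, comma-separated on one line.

[batch_sum: queue = 'batch' or state = 'queued']
job_id=8: ✗
job_id=9: ✗
job_id=10: ✗
job_id=11: ✓ → 10
job_id=12: ✓ → 227
job_id=13: ✓ → 171
job_id=14: ✓ → 176
job_id=15: ✗
job_id=16: ✗
job_id=17: ✗
job_id=18: ✗
job_id=19: ✓ → 22
job_id=20: ✓ → 247
batch_sum = 10 + 227 + 171 + 176 + 22 + 247 = 853
—
[debug_count: queue in ('debug', 'batch') or runtime_s < 2823]
job_id=8: ✓ → 1
job_id=9: ✗
job_id=10: ✓ → 1
job_id=11: ✓ → 1
job_id=12: ✓ → 1
job_id=13: ✓ → 1
job_id=14: ✓ → 1
job_id=15: ✗
job_id=16: ✗
job_id=17: ✓ → 1
job_id=18: ✓ → 1
job_id=19: ✗
job_id=20: ✓ → 1
debug_count = COUNT(1, 1, 1, 1, 1, 1, 1, 1, 1) = 9

batch_sum=853, debug_count=9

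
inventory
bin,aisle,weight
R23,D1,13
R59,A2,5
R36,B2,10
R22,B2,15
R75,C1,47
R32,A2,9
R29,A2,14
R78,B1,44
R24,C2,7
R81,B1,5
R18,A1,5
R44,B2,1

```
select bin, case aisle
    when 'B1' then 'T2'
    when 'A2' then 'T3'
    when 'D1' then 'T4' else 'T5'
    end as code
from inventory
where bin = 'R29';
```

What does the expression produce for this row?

bin = R29: aisle=A2, weight=14.
aisle='B1' → false
aisle='A2' → true → T3

T3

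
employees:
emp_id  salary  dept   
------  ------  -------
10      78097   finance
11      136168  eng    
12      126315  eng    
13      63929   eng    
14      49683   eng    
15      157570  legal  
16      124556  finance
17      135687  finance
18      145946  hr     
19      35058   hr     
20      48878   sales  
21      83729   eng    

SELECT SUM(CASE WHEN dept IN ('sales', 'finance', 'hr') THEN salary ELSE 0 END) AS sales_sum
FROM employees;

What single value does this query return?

568222

emp_id=10: ✓ → 78097
emp_id=11: ✗
emp_id=12: ✗
emp_id=13: ✗
emp_id=14: ✗
emp_id=15: ✗
emp_id=16: ✓ → 124556
emp_id=17: ✓ → 135687
emp_id=18: ✓ → 145946
emp_id=19: ✓ → 35058
emp_id=20: ✓ → 48878
emp_id=21: ✗
sales_sum = 78097 + 124556 + 135687 + 145946 + 35058 + 48878 = 568222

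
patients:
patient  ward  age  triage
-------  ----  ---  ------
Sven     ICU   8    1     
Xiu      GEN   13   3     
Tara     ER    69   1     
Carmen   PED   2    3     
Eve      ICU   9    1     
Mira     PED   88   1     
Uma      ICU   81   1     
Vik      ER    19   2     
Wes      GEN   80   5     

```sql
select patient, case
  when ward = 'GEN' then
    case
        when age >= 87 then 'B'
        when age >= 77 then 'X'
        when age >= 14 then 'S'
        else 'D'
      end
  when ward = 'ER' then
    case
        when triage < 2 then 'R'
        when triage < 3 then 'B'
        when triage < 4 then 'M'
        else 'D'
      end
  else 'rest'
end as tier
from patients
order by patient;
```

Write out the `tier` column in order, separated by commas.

patient=Carmen: ward='PED' → outer ELSE → rest
patient=Eve: ward='ICU' → outer ELSE → rest
patient=Mira: ward='PED' → outer ELSE → rest
patient=Sven: ward='ICU' → outer ELSE → rest
patient=Tara: ward='ER' → inner[triage < 2] → R
patient=Uma: ward='ICU' → outer ELSE → rest
patient=Vik: ward='ER' → inner[triage < 3] → B
patient=Wes: ward='GEN' → inner[age >= 77] → X
patient=Xiu: ward='GEN' → inner[ELSE] → D

rest, rest, rest, rest, R, rest, B, X, D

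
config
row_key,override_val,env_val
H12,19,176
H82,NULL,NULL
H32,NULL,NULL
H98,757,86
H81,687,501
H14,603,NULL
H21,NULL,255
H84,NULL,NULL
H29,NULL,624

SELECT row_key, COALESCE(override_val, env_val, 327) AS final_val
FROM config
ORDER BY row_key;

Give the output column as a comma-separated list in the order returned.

row_key=H12: override_val=19 → 19
row_key=H14: override_val=603 → 603
row_key=H21: override_val=NULL, env_val=255 → 255
row_key=H29: override_val=NULL, env_val=624 → 624
row_key=H32: override_val=NULL, env_val=NULL, → literal 327 → 327
row_key=H81: override_val=687 → 687
row_key=H82: override_val=NULL, env_val=NULL, → literal 327 → 327
row_key=H84: override_val=NULL, env_val=NULL, → literal 327 → 327
row_key=H98: override_val=757 → 757

19, 603, 255, 624, 327, 687, 327, 327, 757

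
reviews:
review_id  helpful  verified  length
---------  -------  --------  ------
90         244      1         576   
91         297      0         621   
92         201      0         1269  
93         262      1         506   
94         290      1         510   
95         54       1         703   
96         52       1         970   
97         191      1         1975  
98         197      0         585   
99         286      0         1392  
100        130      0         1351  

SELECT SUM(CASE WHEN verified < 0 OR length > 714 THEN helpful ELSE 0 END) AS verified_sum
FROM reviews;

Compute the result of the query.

860

review_id=90: ✗
review_id=91: ✗
review_id=92: ✓ → 201
review_id=93: ✗
review_id=94: ✗
review_id=95: ✗
review_id=96: ✓ → 52
review_id=97: ✓ → 191
review_id=98: ✗
review_id=99: ✓ → 286
review_id=100: ✓ → 130
verified_sum = 201 + 52 + 191 + 286 + 130 = 860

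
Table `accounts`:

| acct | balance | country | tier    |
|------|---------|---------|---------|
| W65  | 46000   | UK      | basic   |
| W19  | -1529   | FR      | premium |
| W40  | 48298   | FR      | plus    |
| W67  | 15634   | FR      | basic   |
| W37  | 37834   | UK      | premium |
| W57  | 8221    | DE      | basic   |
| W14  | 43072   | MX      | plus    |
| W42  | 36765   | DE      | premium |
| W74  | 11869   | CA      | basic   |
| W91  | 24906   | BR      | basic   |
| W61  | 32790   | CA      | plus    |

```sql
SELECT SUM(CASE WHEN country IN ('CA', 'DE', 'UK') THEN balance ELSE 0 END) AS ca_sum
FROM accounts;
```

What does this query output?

173479

acct=W65: ✓ → 46000
acct=W19: ✗
acct=W40: ✗
acct=W67: ✗
acct=W37: ✓ → 37834
acct=W57: ✓ → 8221
acct=W14: ✗
acct=W42: ✓ → 36765
acct=W74: ✓ → 11869
acct=W91: ✗
acct=W61: ✓ → 32790
ca_sum = 46000 + 37834 + 8221 + 36765 + 11869 + 32790 = 173479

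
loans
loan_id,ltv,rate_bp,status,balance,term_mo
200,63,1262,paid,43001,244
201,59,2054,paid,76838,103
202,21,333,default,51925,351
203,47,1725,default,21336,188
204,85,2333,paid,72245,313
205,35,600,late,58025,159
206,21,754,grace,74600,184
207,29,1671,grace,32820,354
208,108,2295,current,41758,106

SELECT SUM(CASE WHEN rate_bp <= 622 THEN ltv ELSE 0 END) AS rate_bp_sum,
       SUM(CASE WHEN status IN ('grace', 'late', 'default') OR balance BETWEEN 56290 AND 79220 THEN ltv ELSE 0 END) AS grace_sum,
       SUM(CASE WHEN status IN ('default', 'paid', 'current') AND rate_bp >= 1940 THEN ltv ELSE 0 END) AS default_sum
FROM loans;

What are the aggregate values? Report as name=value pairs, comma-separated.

[rate_bp_sum: rate_bp <= 622]
loan_id=200: ✗
loan_id=201: ✗
loan_id=202: ✓ → 21
loan_id=203: ✗
loan_id=204: ✗
loan_id=205: ✓ → 35
loan_id=206: ✗
loan_id=207: ✗
loan_id=208: ✗
rate_bp_sum = 21 + 35 = 56
—
[grace_sum: status IN ('grace', 'late', 'default') OR balance BETWEEN 56290 AND 79220]
loan_id=200: ✗
loan_id=201: ✓ → 59
loan_id=202: ✓ → 21
loan_id=203: ✓ → 47
loan_id=204: ✓ → 85
loan_id=205: ✓ → 35
loan_id=206: ✓ → 21
loan_id=207: ✓ → 29
loan_id=208: ✗
grace_sum = 59 + 21 + 47 + 85 + 35 + 21 + 29 = 297
—
[default_sum: status IN ('default', 'paid', 'current') AND rate_bp >= 1940]
loan_id=200: ✗
loan_id=201: ✓ → 59
loan_id=202: ✗
loan_id=203: ✗
loan_id=204: ✓ → 85
loan_id=205: ✗
loan_id=206: ✗
loan_id=207: ✗
loan_id=208: ✓ → 108
default_sum = 59 + 85 + 108 = 252

rate_bp_sum=56, grace_sum=297, default_sum=252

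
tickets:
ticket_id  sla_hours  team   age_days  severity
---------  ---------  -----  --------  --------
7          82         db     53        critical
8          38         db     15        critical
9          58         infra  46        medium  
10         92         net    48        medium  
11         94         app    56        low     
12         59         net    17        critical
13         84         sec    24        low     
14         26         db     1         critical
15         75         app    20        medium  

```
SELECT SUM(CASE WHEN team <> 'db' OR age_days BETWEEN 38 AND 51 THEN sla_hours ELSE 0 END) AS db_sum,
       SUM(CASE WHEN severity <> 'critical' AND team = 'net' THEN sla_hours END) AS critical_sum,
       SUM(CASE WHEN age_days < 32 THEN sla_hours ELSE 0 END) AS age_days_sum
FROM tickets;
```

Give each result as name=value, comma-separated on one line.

[db_sum: team <> 'db' OR age_days BETWEEN 38 AND 51]
ticket_id=7: ✗
ticket_id=8: ✗
ticket_id=9: ✓ → 58
ticket_id=10: ✓ → 92
ticket_id=11: ✓ → 94
ticket_id=12: ✓ → 59
ticket_id=13: ✓ → 84
ticket_id=14: ✗
ticket_id=15: ✓ → 75
db_sum = 58 + 92 + 94 + 59 + 84 + 75 = 462
—
[critical_sum: severity <> 'critical' AND team = 'net']
ticket_id=7: ✗
ticket_id=8: ✗
ticket_id=9: ✗
ticket_id=10: ✓ → 92
ticket_id=11: ✗
ticket_id=12: ✗
ticket_id=13: ✗
ticket_id=14: ✗
ticket_id=15: ✗
critical_sum = 92
—
[age_days_sum: age_days < 32]
ticket_id=7: ✗
ticket_id=8: ✓ → 38
ticket_id=9: ✗
ticket_id=10: ✗
ticket_id=11: ✗
ticket_id=12: ✓ → 59
ticket_id=13: ✓ → 84
ticket_id=14: ✓ → 26
ticket_id=15: ✓ → 75
age_days_sum = 38 + 59 + 84 + 26 + 75 = 282

db_sum=462, critical_sum=92, age_days_sum=282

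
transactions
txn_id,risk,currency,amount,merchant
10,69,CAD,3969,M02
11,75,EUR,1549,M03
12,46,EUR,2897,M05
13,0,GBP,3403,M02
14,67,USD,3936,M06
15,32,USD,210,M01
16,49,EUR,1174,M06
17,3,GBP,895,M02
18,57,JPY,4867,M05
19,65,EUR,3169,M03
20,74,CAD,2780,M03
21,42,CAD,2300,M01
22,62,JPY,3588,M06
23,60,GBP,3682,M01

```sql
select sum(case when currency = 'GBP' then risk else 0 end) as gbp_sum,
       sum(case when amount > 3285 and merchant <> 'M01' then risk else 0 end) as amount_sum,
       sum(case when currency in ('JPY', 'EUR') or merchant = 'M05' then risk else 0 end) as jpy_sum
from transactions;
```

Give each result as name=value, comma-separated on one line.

[gbp_sum: currency = 'GBP']
txn_id=10: ✗
txn_id=11: ✗
txn_id=12: ✗
txn_id=13: ✓ → 0
txn_id=14: ✗
txn_id=15: ✗
txn_id=16: ✗
txn_id=17: ✓ → 3
txn_id=18: ✗
txn_id=19: ✗
txn_id=20: ✗
txn_id=21: ✗
txn_id=22: ✗
txn_id=23: ✓ → 60
gbp_sum = 3 + 60 = 63
—
[amount_sum: amount > 3285 and merchant <> 'M01']
txn_id=10: ✓ → 69
txn_id=11: ✗
txn_id=12: ✗
txn_id=13: ✓ → 0
txn_id=14: ✓ → 67
txn_id=15: ✗
txn_id=16: ✗
txn_id=17: ✗
txn_id=18: ✓ → 57
txn_id=19: ✗
txn_id=20: ✗
txn_id=21: ✗
txn_id=22: ✓ → 62
txn_id=23: ✗
amount_sum = 69 + 67 + 57 + 62 = 255
—
[jpy_sum: currency in ('JPY', 'EUR') or merchant = 'M05']
txn_id=10: ✗
txn_id=11: ✓ → 75
txn_id=12: ✓ → 46
txn_id=13: ✗
txn_id=14: ✗
txn_id=15: ✗
txn_id=16: ✓ → 49
txn_id=17: ✗
txn_id=18: ✓ → 57
txn_id=19: ✓ → 65
txn_id=20: ✗
txn_id=21: ✗
txn_id=22: ✓ → 62
txn_id=23: ✗
jpy_sum = 75 + 46 + 49 + 57 + 65 + 62 = 354

gbp_sum=63, amount_sum=255, jpy_sum=354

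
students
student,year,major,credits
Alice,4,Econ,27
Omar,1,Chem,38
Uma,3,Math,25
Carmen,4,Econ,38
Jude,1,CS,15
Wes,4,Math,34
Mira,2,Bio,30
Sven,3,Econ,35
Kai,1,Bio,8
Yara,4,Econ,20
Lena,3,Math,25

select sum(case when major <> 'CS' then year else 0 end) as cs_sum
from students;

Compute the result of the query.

29

student=Alice: ✓ → 4
student=Omar: ✓ → 1
student=Uma: ✓ → 3
student=Carmen: ✓ → 4
student=Jude: ✗
student=Wes: ✓ → 4
student=Mira: ✓ → 2
student=Sven: ✓ → 3
student=Kai: ✓ → 1
student=Yara: ✓ → 4
student=Lena: ✓ → 3
cs_sum = 4 + 1 + 3 + 4 + 4 + 2 + 3 + 1 + 4 + 3 = 29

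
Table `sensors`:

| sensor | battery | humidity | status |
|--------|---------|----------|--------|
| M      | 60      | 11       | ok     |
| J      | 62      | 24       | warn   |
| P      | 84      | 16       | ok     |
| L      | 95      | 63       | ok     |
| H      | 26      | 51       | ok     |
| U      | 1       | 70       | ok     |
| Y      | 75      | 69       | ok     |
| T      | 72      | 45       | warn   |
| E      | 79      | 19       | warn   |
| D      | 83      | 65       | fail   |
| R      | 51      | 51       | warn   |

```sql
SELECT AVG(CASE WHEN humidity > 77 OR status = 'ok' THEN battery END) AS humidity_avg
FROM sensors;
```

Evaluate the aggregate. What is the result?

sensor=M: ✓ → 60
sensor=J: ✗
sensor=P: ✓ → 84
sensor=L: ✓ → 95
sensor=H: ✓ → 26
sensor=U: ✓ → 1
sensor=Y: ✓ → 75
sensor=T: ✗
sensor=E: ✗
sensor=D: ✗
sensor=R: ✗
humidity_avg = (60 + 84 + 95 + 26 + 1 + 75) / 6 = 56.8333333333

56.8333333333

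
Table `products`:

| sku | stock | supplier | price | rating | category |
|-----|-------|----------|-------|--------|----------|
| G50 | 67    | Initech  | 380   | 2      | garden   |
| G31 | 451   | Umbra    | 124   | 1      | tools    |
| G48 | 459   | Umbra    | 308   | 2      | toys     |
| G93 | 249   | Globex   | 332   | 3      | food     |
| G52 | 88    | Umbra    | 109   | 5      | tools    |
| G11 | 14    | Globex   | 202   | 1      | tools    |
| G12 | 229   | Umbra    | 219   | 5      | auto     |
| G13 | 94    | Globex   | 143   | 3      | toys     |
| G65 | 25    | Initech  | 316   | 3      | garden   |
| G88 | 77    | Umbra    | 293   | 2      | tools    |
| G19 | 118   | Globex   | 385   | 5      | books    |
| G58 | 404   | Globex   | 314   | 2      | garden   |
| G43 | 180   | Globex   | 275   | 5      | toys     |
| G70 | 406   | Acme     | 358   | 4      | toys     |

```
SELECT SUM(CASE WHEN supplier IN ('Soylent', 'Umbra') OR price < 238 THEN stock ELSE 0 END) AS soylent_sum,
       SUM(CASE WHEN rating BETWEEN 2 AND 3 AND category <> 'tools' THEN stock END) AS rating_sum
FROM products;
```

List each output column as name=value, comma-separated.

[soylent_sum: supplier IN ('Soylent', 'Umbra') OR price < 238]
sku=G50: ✗
sku=G31: ✓ → 451
sku=G48: ✓ → 459
sku=G93: ✗
sku=G52: ✓ → 88
sku=G11: ✓ → 14
sku=G12: ✓ → 229
sku=G13: ✓ → 94
sku=G65: ✗
sku=G88: ✓ → 77
sku=G19: ✗
sku=G58: ✗
sku=G43: ✗
sku=G70: ✗
soylent_sum = 451 + 459 + 88 + 14 + 229 + 94 + 77 = 1412
—
[rating_sum: rating BETWEEN 2 AND 3 AND category <> 'tools']
sku=G50: ✓ → 67
sku=G31: ✗
sku=G48: ✓ → 459
sku=G93: ✓ → 249
sku=G52: ✗
sku=G11: ✗
sku=G12: ✗
sku=G13: ✓ → 94
sku=G65: ✓ → 25
sku=G88: ✗
sku=G19: ✗
sku=G58: ✓ → 404
sku=G43: ✗
sku=G70: ✗
rating_sum = 67 + 459 + 249 + 94 + 25 + 404 = 1298

soylent_sum=1412, rating_sum=1298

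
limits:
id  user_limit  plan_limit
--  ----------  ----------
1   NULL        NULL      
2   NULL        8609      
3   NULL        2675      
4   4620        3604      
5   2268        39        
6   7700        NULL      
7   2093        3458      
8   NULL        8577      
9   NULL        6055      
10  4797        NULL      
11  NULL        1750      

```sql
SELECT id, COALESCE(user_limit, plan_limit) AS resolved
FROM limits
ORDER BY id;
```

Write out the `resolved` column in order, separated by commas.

id=1: user_limit=NULL, plan_limit=NULL (all NULL) → NULL
id=2: user_limit=NULL, plan_limit=8609 → 8609
id=3: user_limit=NULL, plan_limit=2675 → 2675
id=4: user_limit=4620 → 4620
id=5: user_limit=2268 → 2268
id=6: user_limit=7700 → 7700
id=7: user_limit=2093 → 2093
id=8: user_limit=NULL, plan_limit=8577 → 8577
id=9: user_limit=NULL, plan_limit=6055 → 6055
id=10: user_limit=4797 → 4797
id=11: user_limit=NULL, plan_limit=1750 → 1750

NULL, 8609, 2675, 4620, 2268, 7700, 2093, 8577, 6055, 4797, 1750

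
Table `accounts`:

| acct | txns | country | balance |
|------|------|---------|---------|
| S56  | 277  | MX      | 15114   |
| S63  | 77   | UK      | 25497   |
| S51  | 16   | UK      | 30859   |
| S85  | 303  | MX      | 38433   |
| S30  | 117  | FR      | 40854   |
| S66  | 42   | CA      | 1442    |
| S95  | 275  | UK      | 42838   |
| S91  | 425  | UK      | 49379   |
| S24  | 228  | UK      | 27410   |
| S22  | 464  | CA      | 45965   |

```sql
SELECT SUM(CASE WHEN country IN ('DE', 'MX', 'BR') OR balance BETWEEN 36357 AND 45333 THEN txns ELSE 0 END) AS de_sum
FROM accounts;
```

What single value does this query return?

972

acct=S56: ✓ → 277
acct=S63: ✗
acct=S51: ✗
acct=S85: ✓ → 303
acct=S30: ✓ → 117
acct=S66: ✗
acct=S95: ✓ → 275
acct=S91: ✗
acct=S24: ✗
acct=S22: ✗
de_sum = 277 + 303 + 117 + 275 = 972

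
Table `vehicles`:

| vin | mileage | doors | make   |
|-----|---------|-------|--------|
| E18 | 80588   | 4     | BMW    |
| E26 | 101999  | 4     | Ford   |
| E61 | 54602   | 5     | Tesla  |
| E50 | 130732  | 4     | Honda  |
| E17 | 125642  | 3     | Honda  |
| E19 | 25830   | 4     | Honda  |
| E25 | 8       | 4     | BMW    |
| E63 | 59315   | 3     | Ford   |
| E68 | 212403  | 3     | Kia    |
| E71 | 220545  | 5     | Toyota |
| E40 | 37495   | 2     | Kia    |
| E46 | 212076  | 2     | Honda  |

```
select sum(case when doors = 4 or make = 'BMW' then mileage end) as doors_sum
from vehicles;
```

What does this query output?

339157

vin=E18: ✓ → 80588
vin=E26: ✓ → 101999
vin=E61: ✗
vin=E50: ✓ → 130732
vin=E17: ✗
vin=E19: ✓ → 25830
vin=E25: ✓ → 8
vin=E63: ✗
vin=E68: ✗
vin=E71: ✗
vin=E40: ✗
vin=E46: ✗
doors_sum = 80588 + 101999 + 130732 + 25830 + 8 = 339157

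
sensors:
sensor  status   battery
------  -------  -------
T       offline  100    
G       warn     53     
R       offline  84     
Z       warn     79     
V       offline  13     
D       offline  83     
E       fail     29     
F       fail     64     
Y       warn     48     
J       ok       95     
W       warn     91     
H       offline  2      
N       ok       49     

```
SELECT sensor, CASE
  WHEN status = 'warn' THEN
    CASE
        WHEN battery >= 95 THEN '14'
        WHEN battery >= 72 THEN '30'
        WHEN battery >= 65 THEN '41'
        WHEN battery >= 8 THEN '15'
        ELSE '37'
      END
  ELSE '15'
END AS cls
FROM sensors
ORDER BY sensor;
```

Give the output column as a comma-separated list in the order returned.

sensor=D: status='offline' → outer ELSE → 15
sensor=E: status='fail' → outer ELSE → 15
sensor=F: status='fail' → outer ELSE → 15
sensor=G: status='warn' → inner[battery >= 8] → 15
sensor=H: status='offline' → outer ELSE → 15
sensor=J: status='ok' → outer ELSE → 15
sensor=N: status='ok' → outer ELSE → 15
sensor=R: status='offline' → outer ELSE → 15
sensor=T: status='offline' → outer ELSE → 15
sensor=V: status='offline' → outer ELSE → 15
sensor=W: status='warn' → inner[battery >= 72] → 30
sensor=Y: status='warn' → inner[battery >= 8] → 15
sensor=Z: status='warn' → inner[battery >= 72] → 30

15, 15, 15, 15, 15, 15, 15, 15, 15, 15, 30, 15, 30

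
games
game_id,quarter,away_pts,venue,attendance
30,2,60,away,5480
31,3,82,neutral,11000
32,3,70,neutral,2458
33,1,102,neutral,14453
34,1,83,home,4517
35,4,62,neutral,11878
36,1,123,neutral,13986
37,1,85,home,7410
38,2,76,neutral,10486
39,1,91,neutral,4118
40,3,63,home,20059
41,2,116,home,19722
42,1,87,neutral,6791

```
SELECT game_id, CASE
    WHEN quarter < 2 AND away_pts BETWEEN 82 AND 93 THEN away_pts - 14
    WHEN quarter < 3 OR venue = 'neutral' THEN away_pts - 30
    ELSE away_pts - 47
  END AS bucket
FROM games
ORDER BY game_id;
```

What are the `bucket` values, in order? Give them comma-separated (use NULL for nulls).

30, 52, 40, 72, 69, 32, 93, 71, 46, 77, 16, 86, 73

game_id=30: quarter < 3 OR venue = 'neutral' → 30
game_id=31: quarter < 3 OR venue = 'neutral' → 52
game_id=32: quarter < 3 OR venue = 'neutral' → 40
game_id=33: quarter < 3 OR venue = 'neutral' → 72
game_id=34: quarter < 2 AND away_pts BETWEEN 82 AND 93 → 69
game_id=35: quarter < 3 OR venue = 'neutral' → 32
game_id=36: quarter < 3 OR venue = 'neutral' → 93
game_id=37: quarter < 2 AND away_pts BETWEEN 82 AND 93 → 71
game_id=38: quarter < 3 OR venue = 'neutral' → 46
game_id=39: quarter < 2 AND away_pts BETWEEN 82 AND 93 → 77
game_id=40: ELSE → 16
game_id=41: quarter < 3 OR venue = 'neutral' → 86
game_id=42: quarter < 2 AND away_pts BETWEEN 82 AND 93 → 73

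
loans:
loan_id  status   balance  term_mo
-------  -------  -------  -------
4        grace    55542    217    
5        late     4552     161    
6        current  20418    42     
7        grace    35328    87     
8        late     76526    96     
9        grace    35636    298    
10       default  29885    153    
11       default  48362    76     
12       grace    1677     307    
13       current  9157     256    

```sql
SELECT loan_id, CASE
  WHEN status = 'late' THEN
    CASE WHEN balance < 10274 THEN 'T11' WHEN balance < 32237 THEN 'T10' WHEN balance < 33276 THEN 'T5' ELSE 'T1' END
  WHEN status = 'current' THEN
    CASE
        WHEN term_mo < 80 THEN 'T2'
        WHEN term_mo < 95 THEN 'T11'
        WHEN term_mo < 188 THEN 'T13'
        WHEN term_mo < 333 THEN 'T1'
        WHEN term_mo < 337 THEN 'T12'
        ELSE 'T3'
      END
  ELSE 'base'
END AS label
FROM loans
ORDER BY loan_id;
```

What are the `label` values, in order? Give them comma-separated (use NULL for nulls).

base, T11, T2, base, T1, base, base, base, base, T1

loan_id=4: status='grace' → outer ELSE → base
loan_id=5: status='late' → inner[balance < 10274] → T11
loan_id=6: status='current' → inner[term_mo < 80] → T2
loan_id=7: status='grace' → outer ELSE → base
loan_id=8: status='late' → inner[ELSE] → T1
loan_id=9: status='grace' → outer ELSE → base
loan_id=10: status='default' → outer ELSE → base
loan_id=11: status='default' → outer ELSE → base
loan_id=12: status='grace' → outer ELSE → base
loan_id=13: status='current' → inner[term_mo < 333] → T1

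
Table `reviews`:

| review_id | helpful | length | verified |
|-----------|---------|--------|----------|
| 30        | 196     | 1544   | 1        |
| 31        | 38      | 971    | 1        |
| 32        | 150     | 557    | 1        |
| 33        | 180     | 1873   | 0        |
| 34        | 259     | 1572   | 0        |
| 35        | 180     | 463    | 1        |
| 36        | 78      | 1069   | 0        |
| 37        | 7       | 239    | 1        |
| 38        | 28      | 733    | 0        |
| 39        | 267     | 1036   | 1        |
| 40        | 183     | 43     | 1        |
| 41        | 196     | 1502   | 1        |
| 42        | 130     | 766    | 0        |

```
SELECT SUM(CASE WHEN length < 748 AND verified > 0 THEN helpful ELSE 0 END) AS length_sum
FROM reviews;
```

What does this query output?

520

review_id=30: ✗
review_id=31: ✗
review_id=32: ✓ → 150
review_id=33: ✗
review_id=34: ✗
review_id=35: ✓ → 180
review_id=36: ✗
review_id=37: ✓ → 7
review_id=38: ✗
review_id=39: ✗
review_id=40: ✓ → 183
review_id=41: ✗
review_id=42: ✗
length_sum = 150 + 180 + 7 + 183 = 520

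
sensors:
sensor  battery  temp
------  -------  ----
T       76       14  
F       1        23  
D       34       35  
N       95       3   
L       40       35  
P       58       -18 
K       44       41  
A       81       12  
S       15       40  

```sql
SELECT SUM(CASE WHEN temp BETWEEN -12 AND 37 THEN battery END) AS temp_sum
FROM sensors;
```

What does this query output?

327

sensor=T: ✓ → 76
sensor=F: ✓ → 1
sensor=D: ✓ → 34
sensor=N: ✓ → 95
sensor=L: ✓ → 40
sensor=P: ✗
sensor=K: ✗
sensor=A: ✓ → 81
sensor=S: ✗
temp_sum = 76 + 1 + 34 + 95 + 40 + 81 = 327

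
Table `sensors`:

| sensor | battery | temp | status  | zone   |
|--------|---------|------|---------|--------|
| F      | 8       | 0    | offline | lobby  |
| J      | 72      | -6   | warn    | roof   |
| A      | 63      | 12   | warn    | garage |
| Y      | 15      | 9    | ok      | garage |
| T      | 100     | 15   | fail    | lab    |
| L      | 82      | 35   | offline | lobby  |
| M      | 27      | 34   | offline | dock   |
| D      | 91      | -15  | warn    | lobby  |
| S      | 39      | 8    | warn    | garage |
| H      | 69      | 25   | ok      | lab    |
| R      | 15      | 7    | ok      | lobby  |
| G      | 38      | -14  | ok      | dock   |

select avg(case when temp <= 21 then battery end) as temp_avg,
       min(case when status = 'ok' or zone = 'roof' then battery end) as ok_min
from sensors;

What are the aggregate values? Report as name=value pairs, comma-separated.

[temp_avg: temp <= 21]
sensor=F: ✓ → 8
sensor=J: ✓ → 72
sensor=A: ✓ → 63
sensor=Y: ✓ → 15
sensor=T: ✓ → 100
sensor=L: ✗
sensor=M: ✗
sensor=D: ✓ → 91
sensor=S: ✓ → 39
sensor=H: ✗
sensor=R: ✓ → 15
sensor=G: ✓ → 38
temp_avg = (8 + 72 + 63 + 15 + 100 + 91 + 39 + 15 + 38) / 9 = 49
—
[ok_min: status = 'ok' or zone = 'roof']
sensor=F: ✗
sensor=J: ✓ → 72
sensor=A: ✗
sensor=Y: ✓ → 15
sensor=T: ✗
sensor=L: ✗
sensor=M: ✗
sensor=D: ✗
sensor=S: ✗
sensor=H: ✓ → 69
sensor=R: ✓ → 15
sensor=G: ✓ → 38
ok_min = MIN(72, 15, 69, 15, 38) = 15

temp_avg=49, ok_min=15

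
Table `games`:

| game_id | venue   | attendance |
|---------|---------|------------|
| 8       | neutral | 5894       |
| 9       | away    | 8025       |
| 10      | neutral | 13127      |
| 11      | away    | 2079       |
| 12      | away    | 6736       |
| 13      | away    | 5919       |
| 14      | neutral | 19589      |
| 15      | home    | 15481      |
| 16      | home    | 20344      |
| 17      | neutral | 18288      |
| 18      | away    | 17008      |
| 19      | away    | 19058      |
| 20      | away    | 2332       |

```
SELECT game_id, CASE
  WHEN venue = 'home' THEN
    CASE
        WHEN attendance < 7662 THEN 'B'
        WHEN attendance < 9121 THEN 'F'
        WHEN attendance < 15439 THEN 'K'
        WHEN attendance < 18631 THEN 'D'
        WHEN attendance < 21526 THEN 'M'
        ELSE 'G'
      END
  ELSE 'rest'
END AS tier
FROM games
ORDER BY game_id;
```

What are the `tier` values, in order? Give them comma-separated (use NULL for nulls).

game_id=8: venue='neutral' → outer ELSE → rest
game_id=9: venue='away' → outer ELSE → rest
game_id=10: venue='neutral' → outer ELSE → rest
game_id=11: venue='away' → outer ELSE → rest
game_id=12: venue='away' → outer ELSE → rest
game_id=13: venue='away' → outer ELSE → rest
game_id=14: venue='neutral' → outer ELSE → rest
game_id=15: venue='home' → inner[attendance < 18631] → D
game_id=16: venue='home' → inner[attendance < 21526] → M
game_id=17: venue='neutral' → outer ELSE → rest
game_id=18: venue='away' → outer ELSE → rest
game_id=19: venue='away' → outer ELSE → rest
game_id=20: venue='away' → outer ELSE → rest

rest, rest, rest, rest, rest, rest, rest, D, M, rest, rest, rest, rest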